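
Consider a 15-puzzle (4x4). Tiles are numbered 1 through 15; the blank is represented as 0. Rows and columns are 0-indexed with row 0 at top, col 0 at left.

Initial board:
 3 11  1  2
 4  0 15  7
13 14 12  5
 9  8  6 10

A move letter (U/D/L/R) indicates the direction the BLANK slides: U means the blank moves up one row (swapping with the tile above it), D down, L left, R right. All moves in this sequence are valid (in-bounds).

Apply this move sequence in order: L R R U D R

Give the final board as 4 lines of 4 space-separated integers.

Answer:  3 11  1  2
 4 15  7  0
13 14 12  5
 9  8  6 10

Derivation:
After move 1 (L):
 3 11  1  2
 0  4 15  7
13 14 12  5
 9  8  6 10

After move 2 (R):
 3 11  1  2
 4  0 15  7
13 14 12  5
 9  8  6 10

After move 3 (R):
 3 11  1  2
 4 15  0  7
13 14 12  5
 9  8  6 10

After move 4 (U):
 3 11  0  2
 4 15  1  7
13 14 12  5
 9  8  6 10

After move 5 (D):
 3 11  1  2
 4 15  0  7
13 14 12  5
 9  8  6 10

After move 6 (R):
 3 11  1  2
 4 15  7  0
13 14 12  5
 9  8  6 10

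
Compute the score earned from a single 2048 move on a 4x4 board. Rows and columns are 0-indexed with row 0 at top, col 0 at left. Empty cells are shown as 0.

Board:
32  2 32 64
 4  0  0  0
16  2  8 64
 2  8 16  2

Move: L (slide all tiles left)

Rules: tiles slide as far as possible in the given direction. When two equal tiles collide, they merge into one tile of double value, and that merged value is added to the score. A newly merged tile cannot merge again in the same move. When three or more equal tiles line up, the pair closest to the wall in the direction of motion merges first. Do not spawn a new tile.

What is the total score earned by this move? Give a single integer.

Answer: 0

Derivation:
Slide left:
row 0: [32, 2, 32, 64] -> [32, 2, 32, 64]  score +0 (running 0)
row 1: [4, 0, 0, 0] -> [4, 0, 0, 0]  score +0 (running 0)
row 2: [16, 2, 8, 64] -> [16, 2, 8, 64]  score +0 (running 0)
row 3: [2, 8, 16, 2] -> [2, 8, 16, 2]  score +0 (running 0)
Board after move:
32  2 32 64
 4  0  0  0
16  2  8 64
 2  8 16  2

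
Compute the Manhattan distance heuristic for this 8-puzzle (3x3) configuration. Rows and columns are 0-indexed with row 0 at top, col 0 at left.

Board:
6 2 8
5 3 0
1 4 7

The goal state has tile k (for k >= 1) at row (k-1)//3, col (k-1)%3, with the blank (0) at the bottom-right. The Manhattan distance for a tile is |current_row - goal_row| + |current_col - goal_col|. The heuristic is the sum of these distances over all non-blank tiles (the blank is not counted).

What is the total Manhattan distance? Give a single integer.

Answer: 15

Derivation:
Tile 6: (0,0)->(1,2) = 3
Tile 2: (0,1)->(0,1) = 0
Tile 8: (0,2)->(2,1) = 3
Tile 5: (1,0)->(1,1) = 1
Tile 3: (1,1)->(0,2) = 2
Tile 1: (2,0)->(0,0) = 2
Tile 4: (2,1)->(1,0) = 2
Tile 7: (2,2)->(2,0) = 2
Sum: 3 + 0 + 3 + 1 + 2 + 2 + 2 + 2 = 15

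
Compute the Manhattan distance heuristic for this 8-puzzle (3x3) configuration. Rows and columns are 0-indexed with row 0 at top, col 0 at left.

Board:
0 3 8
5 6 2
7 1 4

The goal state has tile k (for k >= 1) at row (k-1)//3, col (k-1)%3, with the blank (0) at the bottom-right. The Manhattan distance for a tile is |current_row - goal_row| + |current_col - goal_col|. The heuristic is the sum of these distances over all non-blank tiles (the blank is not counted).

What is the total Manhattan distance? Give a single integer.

Answer: 14

Derivation:
Tile 3: at (0,1), goal (0,2), distance |0-0|+|1-2| = 1
Tile 8: at (0,2), goal (2,1), distance |0-2|+|2-1| = 3
Tile 5: at (1,0), goal (1,1), distance |1-1|+|0-1| = 1
Tile 6: at (1,1), goal (1,2), distance |1-1|+|1-2| = 1
Tile 2: at (1,2), goal (0,1), distance |1-0|+|2-1| = 2
Tile 7: at (2,0), goal (2,0), distance |2-2|+|0-0| = 0
Tile 1: at (2,1), goal (0,0), distance |2-0|+|1-0| = 3
Tile 4: at (2,2), goal (1,0), distance |2-1|+|2-0| = 3
Sum: 1 + 3 + 1 + 1 + 2 + 0 + 3 + 3 = 14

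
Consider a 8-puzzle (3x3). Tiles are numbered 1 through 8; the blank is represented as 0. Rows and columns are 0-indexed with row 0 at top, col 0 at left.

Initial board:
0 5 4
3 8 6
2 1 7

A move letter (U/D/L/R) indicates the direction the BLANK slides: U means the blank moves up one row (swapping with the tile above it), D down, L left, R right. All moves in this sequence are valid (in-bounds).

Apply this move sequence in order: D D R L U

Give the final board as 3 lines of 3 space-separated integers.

Answer: 3 5 4
0 8 6
2 1 7

Derivation:
After move 1 (D):
3 5 4
0 8 6
2 1 7

After move 2 (D):
3 5 4
2 8 6
0 1 7

After move 3 (R):
3 5 4
2 8 6
1 0 7

After move 4 (L):
3 5 4
2 8 6
0 1 7

After move 5 (U):
3 5 4
0 8 6
2 1 7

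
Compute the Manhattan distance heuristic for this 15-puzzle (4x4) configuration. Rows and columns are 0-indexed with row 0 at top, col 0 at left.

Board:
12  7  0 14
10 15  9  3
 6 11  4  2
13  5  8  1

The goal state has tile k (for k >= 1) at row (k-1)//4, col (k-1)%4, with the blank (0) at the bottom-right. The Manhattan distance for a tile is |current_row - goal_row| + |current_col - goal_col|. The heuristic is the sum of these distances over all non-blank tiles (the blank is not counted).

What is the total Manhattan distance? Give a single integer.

Tile 12: (0,0)->(2,3) = 5
Tile 7: (0,1)->(1,2) = 2
Tile 14: (0,3)->(3,1) = 5
Tile 10: (1,0)->(2,1) = 2
Tile 15: (1,1)->(3,2) = 3
Tile 9: (1,2)->(2,0) = 3
Tile 3: (1,3)->(0,2) = 2
Tile 6: (2,0)->(1,1) = 2
Tile 11: (2,1)->(2,2) = 1
Tile 4: (2,2)->(0,3) = 3
Tile 2: (2,3)->(0,1) = 4
Tile 13: (3,0)->(3,0) = 0
Tile 5: (3,1)->(1,0) = 3
Tile 8: (3,2)->(1,3) = 3
Tile 1: (3,3)->(0,0) = 6
Sum: 5 + 2 + 5 + 2 + 3 + 3 + 2 + 2 + 1 + 3 + 4 + 0 + 3 + 3 + 6 = 44

Answer: 44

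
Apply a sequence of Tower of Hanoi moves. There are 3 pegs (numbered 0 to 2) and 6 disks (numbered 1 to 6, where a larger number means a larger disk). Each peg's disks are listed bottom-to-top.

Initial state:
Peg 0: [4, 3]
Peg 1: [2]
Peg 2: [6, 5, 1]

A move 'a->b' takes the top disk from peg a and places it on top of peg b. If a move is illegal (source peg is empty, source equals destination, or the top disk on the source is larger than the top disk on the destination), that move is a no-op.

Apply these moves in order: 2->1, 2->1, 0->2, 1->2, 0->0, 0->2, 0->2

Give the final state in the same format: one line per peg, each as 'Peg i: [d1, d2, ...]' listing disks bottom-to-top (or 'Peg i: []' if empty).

After move 1 (2->1):
Peg 0: [4, 3]
Peg 1: [2, 1]
Peg 2: [6, 5]

After move 2 (2->1):
Peg 0: [4, 3]
Peg 1: [2, 1]
Peg 2: [6, 5]

After move 3 (0->2):
Peg 0: [4]
Peg 1: [2, 1]
Peg 2: [6, 5, 3]

After move 4 (1->2):
Peg 0: [4]
Peg 1: [2]
Peg 2: [6, 5, 3, 1]

After move 5 (0->0):
Peg 0: [4]
Peg 1: [2]
Peg 2: [6, 5, 3, 1]

After move 6 (0->2):
Peg 0: [4]
Peg 1: [2]
Peg 2: [6, 5, 3, 1]

After move 7 (0->2):
Peg 0: [4]
Peg 1: [2]
Peg 2: [6, 5, 3, 1]

Answer: Peg 0: [4]
Peg 1: [2]
Peg 2: [6, 5, 3, 1]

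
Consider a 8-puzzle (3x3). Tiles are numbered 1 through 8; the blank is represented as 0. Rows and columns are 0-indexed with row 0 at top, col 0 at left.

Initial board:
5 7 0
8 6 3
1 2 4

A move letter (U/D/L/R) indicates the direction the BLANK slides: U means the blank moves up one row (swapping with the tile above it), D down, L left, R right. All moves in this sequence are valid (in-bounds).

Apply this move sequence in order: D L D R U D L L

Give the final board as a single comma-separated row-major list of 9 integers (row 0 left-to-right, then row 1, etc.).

After move 1 (D):
5 7 3
8 6 0
1 2 4

After move 2 (L):
5 7 3
8 0 6
1 2 4

After move 3 (D):
5 7 3
8 2 6
1 0 4

After move 4 (R):
5 7 3
8 2 6
1 4 0

After move 5 (U):
5 7 3
8 2 0
1 4 6

After move 6 (D):
5 7 3
8 2 6
1 4 0

After move 7 (L):
5 7 3
8 2 6
1 0 4

After move 8 (L):
5 7 3
8 2 6
0 1 4

Answer: 5, 7, 3, 8, 2, 6, 0, 1, 4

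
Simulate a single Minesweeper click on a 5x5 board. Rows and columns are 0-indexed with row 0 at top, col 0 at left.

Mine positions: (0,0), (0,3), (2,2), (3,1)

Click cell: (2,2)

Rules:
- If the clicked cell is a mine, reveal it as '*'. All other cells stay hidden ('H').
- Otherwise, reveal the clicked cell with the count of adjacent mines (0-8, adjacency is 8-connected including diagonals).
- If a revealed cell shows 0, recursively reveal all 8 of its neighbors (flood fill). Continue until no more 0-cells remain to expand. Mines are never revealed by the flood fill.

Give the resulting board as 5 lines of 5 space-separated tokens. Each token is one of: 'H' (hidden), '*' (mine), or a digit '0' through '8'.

H H H H H
H H H H H
H H * H H
H H H H H
H H H H H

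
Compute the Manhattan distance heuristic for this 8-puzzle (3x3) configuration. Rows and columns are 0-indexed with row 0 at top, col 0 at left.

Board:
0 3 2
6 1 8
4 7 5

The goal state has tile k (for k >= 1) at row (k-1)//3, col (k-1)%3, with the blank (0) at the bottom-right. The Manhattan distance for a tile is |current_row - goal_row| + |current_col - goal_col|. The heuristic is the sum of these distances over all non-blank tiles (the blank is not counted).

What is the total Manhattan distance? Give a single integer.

Answer: 12

Derivation:
Tile 3: at (0,1), goal (0,2), distance |0-0|+|1-2| = 1
Tile 2: at (0,2), goal (0,1), distance |0-0|+|2-1| = 1
Tile 6: at (1,0), goal (1,2), distance |1-1|+|0-2| = 2
Tile 1: at (1,1), goal (0,0), distance |1-0|+|1-0| = 2
Tile 8: at (1,2), goal (2,1), distance |1-2|+|2-1| = 2
Tile 4: at (2,0), goal (1,0), distance |2-1|+|0-0| = 1
Tile 7: at (2,1), goal (2,0), distance |2-2|+|1-0| = 1
Tile 5: at (2,2), goal (1,1), distance |2-1|+|2-1| = 2
Sum: 1 + 1 + 2 + 2 + 2 + 1 + 1 + 2 = 12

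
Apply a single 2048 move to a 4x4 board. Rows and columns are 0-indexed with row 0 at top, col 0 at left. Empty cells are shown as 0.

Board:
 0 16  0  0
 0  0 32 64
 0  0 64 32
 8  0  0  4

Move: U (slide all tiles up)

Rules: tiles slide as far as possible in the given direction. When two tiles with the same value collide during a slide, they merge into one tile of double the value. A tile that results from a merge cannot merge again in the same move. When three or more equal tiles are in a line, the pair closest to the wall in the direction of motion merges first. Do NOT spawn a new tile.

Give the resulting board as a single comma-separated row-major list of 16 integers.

Slide up:
col 0: [0, 0, 0, 8] -> [8, 0, 0, 0]
col 1: [16, 0, 0, 0] -> [16, 0, 0, 0]
col 2: [0, 32, 64, 0] -> [32, 64, 0, 0]
col 3: [0, 64, 32, 4] -> [64, 32, 4, 0]

Answer: 8, 16, 32, 64, 0, 0, 64, 32, 0, 0, 0, 4, 0, 0, 0, 0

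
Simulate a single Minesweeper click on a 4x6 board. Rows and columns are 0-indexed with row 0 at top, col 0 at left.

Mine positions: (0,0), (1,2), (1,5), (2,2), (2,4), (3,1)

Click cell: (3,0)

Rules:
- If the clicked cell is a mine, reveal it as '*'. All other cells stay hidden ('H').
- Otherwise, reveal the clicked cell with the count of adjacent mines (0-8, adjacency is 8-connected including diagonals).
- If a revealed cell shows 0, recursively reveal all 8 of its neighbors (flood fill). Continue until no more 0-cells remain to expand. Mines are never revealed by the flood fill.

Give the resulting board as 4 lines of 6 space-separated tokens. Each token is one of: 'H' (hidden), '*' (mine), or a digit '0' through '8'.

H H H H H H
H H H H H H
H H H H H H
1 H H H H H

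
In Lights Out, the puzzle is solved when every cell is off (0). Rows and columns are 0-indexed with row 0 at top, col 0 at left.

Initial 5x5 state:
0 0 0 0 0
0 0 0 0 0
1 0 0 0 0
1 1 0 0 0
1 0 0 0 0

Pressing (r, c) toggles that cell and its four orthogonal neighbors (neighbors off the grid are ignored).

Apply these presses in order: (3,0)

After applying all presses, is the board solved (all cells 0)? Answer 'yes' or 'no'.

Answer: yes

Derivation:
After press 1 at (3,0):
0 0 0 0 0
0 0 0 0 0
0 0 0 0 0
0 0 0 0 0
0 0 0 0 0

Lights still on: 0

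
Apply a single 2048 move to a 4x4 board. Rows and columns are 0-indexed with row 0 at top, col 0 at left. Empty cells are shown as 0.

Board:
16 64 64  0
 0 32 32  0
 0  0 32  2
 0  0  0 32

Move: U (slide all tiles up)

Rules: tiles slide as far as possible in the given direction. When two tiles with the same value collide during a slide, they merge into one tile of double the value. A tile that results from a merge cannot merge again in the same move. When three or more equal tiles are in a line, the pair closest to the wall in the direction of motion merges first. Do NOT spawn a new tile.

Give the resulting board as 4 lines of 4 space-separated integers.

Slide up:
col 0: [16, 0, 0, 0] -> [16, 0, 0, 0]
col 1: [64, 32, 0, 0] -> [64, 32, 0, 0]
col 2: [64, 32, 32, 0] -> [64, 64, 0, 0]
col 3: [0, 0, 2, 32] -> [2, 32, 0, 0]

Answer: 16 64 64  2
 0 32 64 32
 0  0  0  0
 0  0  0  0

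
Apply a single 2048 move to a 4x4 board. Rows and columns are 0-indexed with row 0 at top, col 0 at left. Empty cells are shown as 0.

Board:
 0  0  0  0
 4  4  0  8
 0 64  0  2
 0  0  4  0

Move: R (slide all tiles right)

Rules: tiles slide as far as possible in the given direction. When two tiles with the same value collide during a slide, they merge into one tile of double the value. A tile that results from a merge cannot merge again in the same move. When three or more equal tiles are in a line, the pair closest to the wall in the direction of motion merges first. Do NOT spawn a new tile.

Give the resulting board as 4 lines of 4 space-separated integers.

Answer:  0  0  0  0
 0  0  8  8
 0  0 64  2
 0  0  0  4

Derivation:
Slide right:
row 0: [0, 0, 0, 0] -> [0, 0, 0, 0]
row 1: [4, 4, 0, 8] -> [0, 0, 8, 8]
row 2: [0, 64, 0, 2] -> [0, 0, 64, 2]
row 3: [0, 0, 4, 0] -> [0, 0, 0, 4]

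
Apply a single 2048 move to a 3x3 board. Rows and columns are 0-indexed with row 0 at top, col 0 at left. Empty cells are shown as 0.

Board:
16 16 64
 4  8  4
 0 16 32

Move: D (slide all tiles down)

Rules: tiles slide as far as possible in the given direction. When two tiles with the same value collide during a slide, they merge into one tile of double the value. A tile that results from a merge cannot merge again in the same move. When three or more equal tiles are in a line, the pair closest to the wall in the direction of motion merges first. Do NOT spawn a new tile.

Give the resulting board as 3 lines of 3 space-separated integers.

Answer:  0 16 64
16  8  4
 4 16 32

Derivation:
Slide down:
col 0: [16, 4, 0] -> [0, 16, 4]
col 1: [16, 8, 16] -> [16, 8, 16]
col 2: [64, 4, 32] -> [64, 4, 32]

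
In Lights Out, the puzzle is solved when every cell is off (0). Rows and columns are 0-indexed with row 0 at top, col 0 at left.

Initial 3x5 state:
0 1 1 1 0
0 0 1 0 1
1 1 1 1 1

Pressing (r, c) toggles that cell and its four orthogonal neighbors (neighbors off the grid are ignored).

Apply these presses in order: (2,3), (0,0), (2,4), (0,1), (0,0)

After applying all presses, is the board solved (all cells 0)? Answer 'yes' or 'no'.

After press 1 at (2,3):
0 1 1 1 0
0 0 1 1 1
1 1 0 0 0

After press 2 at (0,0):
1 0 1 1 0
1 0 1 1 1
1 1 0 0 0

After press 3 at (2,4):
1 0 1 1 0
1 0 1 1 0
1 1 0 1 1

After press 4 at (0,1):
0 1 0 1 0
1 1 1 1 0
1 1 0 1 1

After press 5 at (0,0):
1 0 0 1 0
0 1 1 1 0
1 1 0 1 1

Lights still on: 9

Answer: no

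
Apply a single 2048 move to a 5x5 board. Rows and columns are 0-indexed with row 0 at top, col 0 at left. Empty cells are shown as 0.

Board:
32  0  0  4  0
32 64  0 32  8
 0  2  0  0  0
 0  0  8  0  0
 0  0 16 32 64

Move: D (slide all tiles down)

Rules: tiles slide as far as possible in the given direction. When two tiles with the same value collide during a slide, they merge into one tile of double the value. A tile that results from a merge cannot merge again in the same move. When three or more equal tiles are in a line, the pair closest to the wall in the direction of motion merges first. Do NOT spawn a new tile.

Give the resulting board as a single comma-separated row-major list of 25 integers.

Slide down:
col 0: [32, 32, 0, 0, 0] -> [0, 0, 0, 0, 64]
col 1: [0, 64, 2, 0, 0] -> [0, 0, 0, 64, 2]
col 2: [0, 0, 0, 8, 16] -> [0, 0, 0, 8, 16]
col 3: [4, 32, 0, 0, 32] -> [0, 0, 0, 4, 64]
col 4: [0, 8, 0, 0, 64] -> [0, 0, 0, 8, 64]

Answer: 0, 0, 0, 0, 0, 0, 0, 0, 0, 0, 0, 0, 0, 0, 0, 0, 64, 8, 4, 8, 64, 2, 16, 64, 64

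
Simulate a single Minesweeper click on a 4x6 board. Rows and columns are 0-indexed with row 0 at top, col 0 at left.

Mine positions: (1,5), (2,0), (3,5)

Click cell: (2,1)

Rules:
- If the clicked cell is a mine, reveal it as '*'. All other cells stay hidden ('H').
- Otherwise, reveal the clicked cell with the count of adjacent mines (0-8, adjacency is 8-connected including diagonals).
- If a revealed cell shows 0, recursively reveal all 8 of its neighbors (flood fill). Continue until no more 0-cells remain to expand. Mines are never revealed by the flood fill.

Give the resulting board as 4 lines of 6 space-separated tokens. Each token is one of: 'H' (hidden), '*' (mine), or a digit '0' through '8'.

H H H H H H
H H H H H H
H 1 H H H H
H H H H H H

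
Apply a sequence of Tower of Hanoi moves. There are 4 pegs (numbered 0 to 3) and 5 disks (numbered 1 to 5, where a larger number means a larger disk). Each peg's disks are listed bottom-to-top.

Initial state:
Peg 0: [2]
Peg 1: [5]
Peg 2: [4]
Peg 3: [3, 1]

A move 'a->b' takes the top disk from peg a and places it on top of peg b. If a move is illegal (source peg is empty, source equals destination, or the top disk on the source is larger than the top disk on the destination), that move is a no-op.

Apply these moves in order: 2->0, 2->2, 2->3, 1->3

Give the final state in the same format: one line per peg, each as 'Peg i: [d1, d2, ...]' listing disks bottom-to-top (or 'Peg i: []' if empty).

After move 1 (2->0):
Peg 0: [2]
Peg 1: [5]
Peg 2: [4]
Peg 3: [3, 1]

After move 2 (2->2):
Peg 0: [2]
Peg 1: [5]
Peg 2: [4]
Peg 3: [3, 1]

After move 3 (2->3):
Peg 0: [2]
Peg 1: [5]
Peg 2: [4]
Peg 3: [3, 1]

After move 4 (1->3):
Peg 0: [2]
Peg 1: [5]
Peg 2: [4]
Peg 3: [3, 1]

Answer: Peg 0: [2]
Peg 1: [5]
Peg 2: [4]
Peg 3: [3, 1]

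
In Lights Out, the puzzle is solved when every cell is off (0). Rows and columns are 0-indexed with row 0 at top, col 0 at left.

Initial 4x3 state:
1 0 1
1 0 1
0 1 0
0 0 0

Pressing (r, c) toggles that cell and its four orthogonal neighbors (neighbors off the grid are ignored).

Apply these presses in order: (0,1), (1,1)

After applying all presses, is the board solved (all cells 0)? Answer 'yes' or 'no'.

After press 1 at (0,1):
0 1 0
1 1 1
0 1 0
0 0 0

After press 2 at (1,1):
0 0 0
0 0 0
0 0 0
0 0 0

Lights still on: 0

Answer: yes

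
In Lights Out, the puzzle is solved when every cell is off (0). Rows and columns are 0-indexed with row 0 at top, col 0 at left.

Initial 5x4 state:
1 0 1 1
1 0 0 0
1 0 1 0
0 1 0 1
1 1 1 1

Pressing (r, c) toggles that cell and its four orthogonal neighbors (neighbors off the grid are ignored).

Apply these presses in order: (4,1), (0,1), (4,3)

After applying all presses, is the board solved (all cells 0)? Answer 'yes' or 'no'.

Answer: no

Derivation:
After press 1 at (4,1):
1 0 1 1
1 0 0 0
1 0 1 0
0 0 0 1
0 0 0 1

After press 2 at (0,1):
0 1 0 1
1 1 0 0
1 0 1 0
0 0 0 1
0 0 0 1

After press 3 at (4,3):
0 1 0 1
1 1 0 0
1 0 1 0
0 0 0 0
0 0 1 0

Lights still on: 7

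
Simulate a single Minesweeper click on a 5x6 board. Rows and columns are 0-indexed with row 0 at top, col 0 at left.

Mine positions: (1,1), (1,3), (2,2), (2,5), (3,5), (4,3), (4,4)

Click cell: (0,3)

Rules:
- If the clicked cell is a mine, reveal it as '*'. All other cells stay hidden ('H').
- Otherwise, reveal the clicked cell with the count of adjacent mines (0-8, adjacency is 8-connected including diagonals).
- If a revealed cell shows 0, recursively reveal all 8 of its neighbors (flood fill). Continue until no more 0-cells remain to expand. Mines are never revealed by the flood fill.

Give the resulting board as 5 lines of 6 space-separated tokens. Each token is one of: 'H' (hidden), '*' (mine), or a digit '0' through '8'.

H H H 1 H H
H H H H H H
H H H H H H
H H H H H H
H H H H H H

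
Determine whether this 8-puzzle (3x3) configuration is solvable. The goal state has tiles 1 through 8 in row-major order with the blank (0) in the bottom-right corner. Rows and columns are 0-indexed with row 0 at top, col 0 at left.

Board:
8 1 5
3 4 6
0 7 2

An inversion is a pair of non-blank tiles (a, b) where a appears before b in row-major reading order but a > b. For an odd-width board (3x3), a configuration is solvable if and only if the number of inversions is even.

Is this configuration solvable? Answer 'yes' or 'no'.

Answer: yes

Derivation:
Inversions (pairs i<j in row-major order where tile[i] > tile[j] > 0): 14
14 is even, so the puzzle is solvable.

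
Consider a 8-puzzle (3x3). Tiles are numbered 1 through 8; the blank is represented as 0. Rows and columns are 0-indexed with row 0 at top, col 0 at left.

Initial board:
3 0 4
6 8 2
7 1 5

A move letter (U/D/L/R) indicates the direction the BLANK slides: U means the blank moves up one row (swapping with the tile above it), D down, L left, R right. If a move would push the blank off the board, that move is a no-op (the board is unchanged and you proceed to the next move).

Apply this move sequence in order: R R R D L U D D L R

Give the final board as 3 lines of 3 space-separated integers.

Answer: 3 4 2
6 1 8
7 0 5

Derivation:
After move 1 (R):
3 4 0
6 8 2
7 1 5

After move 2 (R):
3 4 0
6 8 2
7 1 5

After move 3 (R):
3 4 0
6 8 2
7 1 5

After move 4 (D):
3 4 2
6 8 0
7 1 5

After move 5 (L):
3 4 2
6 0 8
7 1 5

After move 6 (U):
3 0 2
6 4 8
7 1 5

After move 7 (D):
3 4 2
6 0 8
7 1 5

After move 8 (D):
3 4 2
6 1 8
7 0 5

After move 9 (L):
3 4 2
6 1 8
0 7 5

After move 10 (R):
3 4 2
6 1 8
7 0 5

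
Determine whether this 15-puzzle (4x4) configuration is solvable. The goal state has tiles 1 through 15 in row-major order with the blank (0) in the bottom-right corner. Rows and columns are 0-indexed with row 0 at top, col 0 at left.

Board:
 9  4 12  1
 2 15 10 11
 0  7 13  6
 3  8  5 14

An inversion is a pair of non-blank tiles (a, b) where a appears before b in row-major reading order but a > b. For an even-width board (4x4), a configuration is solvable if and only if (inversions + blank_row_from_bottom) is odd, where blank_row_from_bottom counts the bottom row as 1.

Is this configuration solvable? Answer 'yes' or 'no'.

Inversions: 49
Blank is in row 2 (0-indexed from top), which is row 2 counting from the bottom (bottom = 1).
49 + 2 = 51, which is odd, so the puzzle is solvable.

Answer: yes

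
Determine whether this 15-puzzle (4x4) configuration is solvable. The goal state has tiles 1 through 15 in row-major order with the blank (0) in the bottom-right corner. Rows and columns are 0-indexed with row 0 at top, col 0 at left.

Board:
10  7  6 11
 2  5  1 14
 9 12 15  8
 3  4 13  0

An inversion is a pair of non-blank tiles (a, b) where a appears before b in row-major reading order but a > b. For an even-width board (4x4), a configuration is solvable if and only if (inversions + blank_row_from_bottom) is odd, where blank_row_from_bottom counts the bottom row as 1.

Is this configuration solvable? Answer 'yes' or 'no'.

Answer: no

Derivation:
Inversions: 49
Blank is in row 3 (0-indexed from top), which is row 1 counting from the bottom (bottom = 1).
49 + 1 = 50, which is even, so the puzzle is not solvable.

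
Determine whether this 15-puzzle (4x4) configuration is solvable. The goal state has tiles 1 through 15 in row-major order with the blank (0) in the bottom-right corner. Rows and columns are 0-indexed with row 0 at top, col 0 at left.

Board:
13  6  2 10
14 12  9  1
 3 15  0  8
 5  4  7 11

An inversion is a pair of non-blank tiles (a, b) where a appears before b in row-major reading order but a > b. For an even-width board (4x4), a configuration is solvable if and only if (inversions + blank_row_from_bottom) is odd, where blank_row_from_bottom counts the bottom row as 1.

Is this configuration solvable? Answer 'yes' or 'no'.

Inversions: 57
Blank is in row 2 (0-indexed from top), which is row 2 counting from the bottom (bottom = 1).
57 + 2 = 59, which is odd, so the puzzle is solvable.

Answer: yes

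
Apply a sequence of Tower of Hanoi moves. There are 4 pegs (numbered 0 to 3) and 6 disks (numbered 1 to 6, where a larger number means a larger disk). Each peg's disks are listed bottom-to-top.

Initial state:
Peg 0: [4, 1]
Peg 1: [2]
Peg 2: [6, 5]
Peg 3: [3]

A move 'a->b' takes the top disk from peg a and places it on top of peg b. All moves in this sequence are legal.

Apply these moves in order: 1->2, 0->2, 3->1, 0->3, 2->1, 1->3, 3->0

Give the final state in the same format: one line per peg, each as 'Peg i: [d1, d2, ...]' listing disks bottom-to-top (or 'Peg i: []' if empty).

Answer: Peg 0: [1]
Peg 1: [3]
Peg 2: [6, 5, 2]
Peg 3: [4]

Derivation:
After move 1 (1->2):
Peg 0: [4, 1]
Peg 1: []
Peg 2: [6, 5, 2]
Peg 3: [3]

After move 2 (0->2):
Peg 0: [4]
Peg 1: []
Peg 2: [6, 5, 2, 1]
Peg 3: [3]

After move 3 (3->1):
Peg 0: [4]
Peg 1: [3]
Peg 2: [6, 5, 2, 1]
Peg 3: []

After move 4 (0->3):
Peg 0: []
Peg 1: [3]
Peg 2: [6, 5, 2, 1]
Peg 3: [4]

After move 5 (2->1):
Peg 0: []
Peg 1: [3, 1]
Peg 2: [6, 5, 2]
Peg 3: [4]

After move 6 (1->3):
Peg 0: []
Peg 1: [3]
Peg 2: [6, 5, 2]
Peg 3: [4, 1]

After move 7 (3->0):
Peg 0: [1]
Peg 1: [3]
Peg 2: [6, 5, 2]
Peg 3: [4]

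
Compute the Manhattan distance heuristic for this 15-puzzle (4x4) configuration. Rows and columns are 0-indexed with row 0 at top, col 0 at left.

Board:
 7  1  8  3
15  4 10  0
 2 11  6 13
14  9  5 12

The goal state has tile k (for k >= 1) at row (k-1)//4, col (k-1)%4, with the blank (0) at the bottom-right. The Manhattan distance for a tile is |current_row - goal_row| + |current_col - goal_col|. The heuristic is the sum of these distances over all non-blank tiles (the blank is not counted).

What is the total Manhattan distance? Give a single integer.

Answer: 34

Derivation:
Tile 7: (0,0)->(1,2) = 3
Tile 1: (0,1)->(0,0) = 1
Tile 8: (0,2)->(1,3) = 2
Tile 3: (0,3)->(0,2) = 1
Tile 15: (1,0)->(3,2) = 4
Tile 4: (1,1)->(0,3) = 3
Tile 10: (1,2)->(2,1) = 2
Tile 2: (2,0)->(0,1) = 3
Tile 11: (2,1)->(2,2) = 1
Tile 6: (2,2)->(1,1) = 2
Tile 13: (2,3)->(3,0) = 4
Tile 14: (3,0)->(3,1) = 1
Tile 9: (3,1)->(2,0) = 2
Tile 5: (3,2)->(1,0) = 4
Tile 12: (3,3)->(2,3) = 1
Sum: 3 + 1 + 2 + 1 + 4 + 3 + 2 + 3 + 1 + 2 + 4 + 1 + 2 + 4 + 1 = 34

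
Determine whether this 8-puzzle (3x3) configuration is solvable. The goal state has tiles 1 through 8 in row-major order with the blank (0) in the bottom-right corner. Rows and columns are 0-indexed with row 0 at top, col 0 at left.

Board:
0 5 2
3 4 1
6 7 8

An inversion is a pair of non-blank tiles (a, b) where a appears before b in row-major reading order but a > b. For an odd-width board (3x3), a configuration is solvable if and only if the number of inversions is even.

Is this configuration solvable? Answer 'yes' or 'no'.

Inversions (pairs i<j in row-major order where tile[i] > tile[j] > 0): 7
7 is odd, so the puzzle is not solvable.

Answer: no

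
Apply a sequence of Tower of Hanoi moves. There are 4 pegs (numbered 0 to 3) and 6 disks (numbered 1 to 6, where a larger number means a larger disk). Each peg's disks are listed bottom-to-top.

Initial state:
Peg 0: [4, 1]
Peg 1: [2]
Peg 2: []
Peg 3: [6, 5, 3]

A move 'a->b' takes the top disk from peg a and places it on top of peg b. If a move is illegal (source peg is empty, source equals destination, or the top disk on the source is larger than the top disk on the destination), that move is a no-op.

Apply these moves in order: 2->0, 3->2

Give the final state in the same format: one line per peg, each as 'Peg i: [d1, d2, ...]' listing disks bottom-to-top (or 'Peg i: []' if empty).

After move 1 (2->0):
Peg 0: [4, 1]
Peg 1: [2]
Peg 2: []
Peg 3: [6, 5, 3]

After move 2 (3->2):
Peg 0: [4, 1]
Peg 1: [2]
Peg 2: [3]
Peg 3: [6, 5]

Answer: Peg 0: [4, 1]
Peg 1: [2]
Peg 2: [3]
Peg 3: [6, 5]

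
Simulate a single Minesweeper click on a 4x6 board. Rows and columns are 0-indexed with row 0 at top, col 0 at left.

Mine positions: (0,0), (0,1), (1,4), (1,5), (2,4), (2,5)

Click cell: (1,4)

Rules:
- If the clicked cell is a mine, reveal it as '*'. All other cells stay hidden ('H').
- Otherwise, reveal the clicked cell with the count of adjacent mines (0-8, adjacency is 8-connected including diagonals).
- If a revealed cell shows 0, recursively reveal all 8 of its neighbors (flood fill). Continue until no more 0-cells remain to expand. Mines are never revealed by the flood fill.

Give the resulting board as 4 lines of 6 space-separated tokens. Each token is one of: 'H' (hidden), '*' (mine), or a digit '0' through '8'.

H H H H H H
H H H H * H
H H H H H H
H H H H H H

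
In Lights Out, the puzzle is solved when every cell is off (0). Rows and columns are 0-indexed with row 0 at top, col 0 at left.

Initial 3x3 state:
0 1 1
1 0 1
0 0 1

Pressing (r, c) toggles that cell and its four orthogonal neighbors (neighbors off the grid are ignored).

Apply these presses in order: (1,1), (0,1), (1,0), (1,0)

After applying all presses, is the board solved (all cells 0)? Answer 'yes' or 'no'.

After press 1 at (1,1):
0 0 1
0 1 0
0 1 1

After press 2 at (0,1):
1 1 0
0 0 0
0 1 1

After press 3 at (1,0):
0 1 0
1 1 0
1 1 1

After press 4 at (1,0):
1 1 0
0 0 0
0 1 1

Lights still on: 4

Answer: no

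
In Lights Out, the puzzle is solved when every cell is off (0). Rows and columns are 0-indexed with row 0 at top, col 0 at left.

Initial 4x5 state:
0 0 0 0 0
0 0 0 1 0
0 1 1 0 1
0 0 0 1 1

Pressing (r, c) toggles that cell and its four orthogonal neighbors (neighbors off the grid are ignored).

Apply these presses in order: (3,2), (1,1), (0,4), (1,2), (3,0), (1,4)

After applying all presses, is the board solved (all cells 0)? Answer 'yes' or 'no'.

After press 1 at (3,2):
0 0 0 0 0
0 0 0 1 0
0 1 0 0 1
0 1 1 0 1

After press 2 at (1,1):
0 1 0 0 0
1 1 1 1 0
0 0 0 0 1
0 1 1 0 1

After press 3 at (0,4):
0 1 0 1 1
1 1 1 1 1
0 0 0 0 1
0 1 1 0 1

After press 4 at (1,2):
0 1 1 1 1
1 0 0 0 1
0 0 1 0 1
0 1 1 0 1

After press 5 at (3,0):
0 1 1 1 1
1 0 0 0 1
1 0 1 0 1
1 0 1 0 1

After press 6 at (1,4):
0 1 1 1 0
1 0 0 1 0
1 0 1 0 0
1 0 1 0 1

Lights still on: 10

Answer: no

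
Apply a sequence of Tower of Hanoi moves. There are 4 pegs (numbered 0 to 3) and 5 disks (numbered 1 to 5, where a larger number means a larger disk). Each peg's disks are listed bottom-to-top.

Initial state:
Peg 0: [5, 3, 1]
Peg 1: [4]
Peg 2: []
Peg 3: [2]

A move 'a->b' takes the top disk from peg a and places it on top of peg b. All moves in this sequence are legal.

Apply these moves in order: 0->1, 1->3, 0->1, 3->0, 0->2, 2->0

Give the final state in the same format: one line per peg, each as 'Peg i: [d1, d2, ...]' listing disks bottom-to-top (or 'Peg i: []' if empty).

Answer: Peg 0: [5, 1]
Peg 1: [4, 3]
Peg 2: []
Peg 3: [2]

Derivation:
After move 1 (0->1):
Peg 0: [5, 3]
Peg 1: [4, 1]
Peg 2: []
Peg 3: [2]

After move 2 (1->3):
Peg 0: [5, 3]
Peg 1: [4]
Peg 2: []
Peg 3: [2, 1]

After move 3 (0->1):
Peg 0: [5]
Peg 1: [4, 3]
Peg 2: []
Peg 3: [2, 1]

After move 4 (3->0):
Peg 0: [5, 1]
Peg 1: [4, 3]
Peg 2: []
Peg 3: [2]

After move 5 (0->2):
Peg 0: [5]
Peg 1: [4, 3]
Peg 2: [1]
Peg 3: [2]

After move 6 (2->0):
Peg 0: [5, 1]
Peg 1: [4, 3]
Peg 2: []
Peg 3: [2]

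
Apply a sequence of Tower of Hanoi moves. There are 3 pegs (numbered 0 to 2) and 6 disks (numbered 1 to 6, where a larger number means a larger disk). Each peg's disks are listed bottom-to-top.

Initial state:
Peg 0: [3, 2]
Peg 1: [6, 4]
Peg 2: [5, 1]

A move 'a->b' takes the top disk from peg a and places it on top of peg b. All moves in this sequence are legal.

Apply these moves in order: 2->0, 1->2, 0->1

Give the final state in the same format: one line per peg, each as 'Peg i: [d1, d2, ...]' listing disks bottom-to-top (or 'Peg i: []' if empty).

Answer: Peg 0: [3, 2]
Peg 1: [6, 1]
Peg 2: [5, 4]

Derivation:
After move 1 (2->0):
Peg 0: [3, 2, 1]
Peg 1: [6, 4]
Peg 2: [5]

After move 2 (1->2):
Peg 0: [3, 2, 1]
Peg 1: [6]
Peg 2: [5, 4]

After move 3 (0->1):
Peg 0: [3, 2]
Peg 1: [6, 1]
Peg 2: [5, 4]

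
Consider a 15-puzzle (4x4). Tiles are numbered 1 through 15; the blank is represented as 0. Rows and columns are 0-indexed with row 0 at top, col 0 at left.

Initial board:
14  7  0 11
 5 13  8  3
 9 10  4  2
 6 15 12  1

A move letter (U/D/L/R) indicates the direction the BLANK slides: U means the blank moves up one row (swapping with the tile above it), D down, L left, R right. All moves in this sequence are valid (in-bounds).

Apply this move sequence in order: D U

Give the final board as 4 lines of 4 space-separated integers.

After move 1 (D):
14  7  8 11
 5 13  0  3
 9 10  4  2
 6 15 12  1

After move 2 (U):
14  7  0 11
 5 13  8  3
 9 10  4  2
 6 15 12  1

Answer: 14  7  0 11
 5 13  8  3
 9 10  4  2
 6 15 12  1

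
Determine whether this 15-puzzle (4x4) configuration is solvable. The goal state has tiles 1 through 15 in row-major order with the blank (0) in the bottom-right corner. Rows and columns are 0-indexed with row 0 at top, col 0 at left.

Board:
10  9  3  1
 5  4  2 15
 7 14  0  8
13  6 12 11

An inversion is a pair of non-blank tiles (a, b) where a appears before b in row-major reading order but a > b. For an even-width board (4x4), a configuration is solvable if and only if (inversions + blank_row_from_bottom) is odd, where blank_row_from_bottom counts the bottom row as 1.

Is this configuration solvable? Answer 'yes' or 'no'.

Inversions: 40
Blank is in row 2 (0-indexed from top), which is row 2 counting from the bottom (bottom = 1).
40 + 2 = 42, which is even, so the puzzle is not solvable.

Answer: no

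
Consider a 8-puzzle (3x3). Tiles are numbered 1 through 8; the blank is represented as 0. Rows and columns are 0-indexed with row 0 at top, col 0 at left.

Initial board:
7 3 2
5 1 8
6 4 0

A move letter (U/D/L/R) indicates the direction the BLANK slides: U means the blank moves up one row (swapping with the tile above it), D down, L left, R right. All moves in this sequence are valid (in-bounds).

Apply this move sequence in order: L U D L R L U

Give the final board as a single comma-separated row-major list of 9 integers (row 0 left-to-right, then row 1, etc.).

Answer: 7, 3, 2, 0, 1, 8, 5, 6, 4

Derivation:
After move 1 (L):
7 3 2
5 1 8
6 0 4

After move 2 (U):
7 3 2
5 0 8
6 1 4

After move 3 (D):
7 3 2
5 1 8
6 0 4

After move 4 (L):
7 3 2
5 1 8
0 6 4

After move 5 (R):
7 3 2
5 1 8
6 0 4

After move 6 (L):
7 3 2
5 1 8
0 6 4

After move 7 (U):
7 3 2
0 1 8
5 6 4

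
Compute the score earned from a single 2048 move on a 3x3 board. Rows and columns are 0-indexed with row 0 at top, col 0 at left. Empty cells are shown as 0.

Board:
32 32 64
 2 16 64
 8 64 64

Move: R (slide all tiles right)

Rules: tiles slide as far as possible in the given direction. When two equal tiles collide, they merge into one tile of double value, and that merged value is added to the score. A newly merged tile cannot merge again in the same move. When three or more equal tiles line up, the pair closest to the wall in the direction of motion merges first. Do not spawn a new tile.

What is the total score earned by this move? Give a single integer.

Slide right:
row 0: [32, 32, 64] -> [0, 64, 64]  score +64 (running 64)
row 1: [2, 16, 64] -> [2, 16, 64]  score +0 (running 64)
row 2: [8, 64, 64] -> [0, 8, 128]  score +128 (running 192)
Board after move:
  0  64  64
  2  16  64
  0   8 128

Answer: 192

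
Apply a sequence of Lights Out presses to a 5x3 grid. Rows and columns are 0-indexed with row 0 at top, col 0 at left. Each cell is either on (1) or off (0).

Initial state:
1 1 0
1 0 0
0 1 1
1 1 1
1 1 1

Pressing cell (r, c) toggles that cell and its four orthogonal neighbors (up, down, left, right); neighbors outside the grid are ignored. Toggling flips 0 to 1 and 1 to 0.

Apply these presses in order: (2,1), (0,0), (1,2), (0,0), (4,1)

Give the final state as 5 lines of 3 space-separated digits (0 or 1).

After press 1 at (2,1):
1 1 0
1 1 0
1 0 0
1 0 1
1 1 1

After press 2 at (0,0):
0 0 0
0 1 0
1 0 0
1 0 1
1 1 1

After press 3 at (1,2):
0 0 1
0 0 1
1 0 1
1 0 1
1 1 1

After press 4 at (0,0):
1 1 1
1 0 1
1 0 1
1 0 1
1 1 1

After press 5 at (4,1):
1 1 1
1 0 1
1 0 1
1 1 1
0 0 0

Answer: 1 1 1
1 0 1
1 0 1
1 1 1
0 0 0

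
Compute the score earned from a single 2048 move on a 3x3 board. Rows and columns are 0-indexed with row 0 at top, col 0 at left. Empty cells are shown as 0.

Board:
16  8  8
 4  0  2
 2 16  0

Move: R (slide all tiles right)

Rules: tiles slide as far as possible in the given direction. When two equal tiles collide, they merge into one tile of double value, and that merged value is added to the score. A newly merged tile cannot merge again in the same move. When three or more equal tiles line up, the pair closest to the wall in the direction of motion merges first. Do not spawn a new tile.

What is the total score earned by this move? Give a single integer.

Answer: 16

Derivation:
Slide right:
row 0: [16, 8, 8] -> [0, 16, 16]  score +16 (running 16)
row 1: [4, 0, 2] -> [0, 4, 2]  score +0 (running 16)
row 2: [2, 16, 0] -> [0, 2, 16]  score +0 (running 16)
Board after move:
 0 16 16
 0  4  2
 0  2 16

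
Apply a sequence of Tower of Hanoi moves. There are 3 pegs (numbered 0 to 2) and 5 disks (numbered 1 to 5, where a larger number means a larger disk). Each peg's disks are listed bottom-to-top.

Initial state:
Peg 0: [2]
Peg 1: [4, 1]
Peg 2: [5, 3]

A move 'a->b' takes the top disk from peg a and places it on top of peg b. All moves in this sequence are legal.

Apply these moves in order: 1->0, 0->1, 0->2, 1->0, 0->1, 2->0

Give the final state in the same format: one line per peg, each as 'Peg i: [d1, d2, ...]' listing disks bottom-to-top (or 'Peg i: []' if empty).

After move 1 (1->0):
Peg 0: [2, 1]
Peg 1: [4]
Peg 2: [5, 3]

After move 2 (0->1):
Peg 0: [2]
Peg 1: [4, 1]
Peg 2: [5, 3]

After move 3 (0->2):
Peg 0: []
Peg 1: [4, 1]
Peg 2: [5, 3, 2]

After move 4 (1->0):
Peg 0: [1]
Peg 1: [4]
Peg 2: [5, 3, 2]

After move 5 (0->1):
Peg 0: []
Peg 1: [4, 1]
Peg 2: [5, 3, 2]

After move 6 (2->0):
Peg 0: [2]
Peg 1: [4, 1]
Peg 2: [5, 3]

Answer: Peg 0: [2]
Peg 1: [4, 1]
Peg 2: [5, 3]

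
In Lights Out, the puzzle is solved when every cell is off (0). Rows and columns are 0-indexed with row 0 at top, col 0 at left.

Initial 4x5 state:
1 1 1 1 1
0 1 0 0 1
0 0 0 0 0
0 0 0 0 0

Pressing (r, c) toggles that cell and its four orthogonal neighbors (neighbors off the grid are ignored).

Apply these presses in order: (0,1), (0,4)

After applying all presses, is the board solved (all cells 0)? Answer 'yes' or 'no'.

Answer: yes

Derivation:
After press 1 at (0,1):
0 0 0 1 1
0 0 0 0 1
0 0 0 0 0
0 0 0 0 0

After press 2 at (0,4):
0 0 0 0 0
0 0 0 0 0
0 0 0 0 0
0 0 0 0 0

Lights still on: 0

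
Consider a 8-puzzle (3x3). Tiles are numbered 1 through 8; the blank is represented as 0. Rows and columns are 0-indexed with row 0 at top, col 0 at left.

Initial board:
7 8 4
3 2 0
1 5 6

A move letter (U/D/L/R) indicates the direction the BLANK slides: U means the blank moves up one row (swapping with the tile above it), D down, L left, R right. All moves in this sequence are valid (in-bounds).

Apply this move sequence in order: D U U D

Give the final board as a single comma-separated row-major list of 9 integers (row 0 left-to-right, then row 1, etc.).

After move 1 (D):
7 8 4
3 2 6
1 5 0

After move 2 (U):
7 8 4
3 2 0
1 5 6

After move 3 (U):
7 8 0
3 2 4
1 5 6

After move 4 (D):
7 8 4
3 2 0
1 5 6

Answer: 7, 8, 4, 3, 2, 0, 1, 5, 6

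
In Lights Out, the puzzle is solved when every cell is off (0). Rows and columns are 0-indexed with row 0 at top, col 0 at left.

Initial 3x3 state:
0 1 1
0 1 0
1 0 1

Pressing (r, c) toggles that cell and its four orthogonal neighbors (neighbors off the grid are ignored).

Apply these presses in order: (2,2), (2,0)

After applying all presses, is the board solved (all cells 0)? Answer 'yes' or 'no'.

After press 1 at (2,2):
0 1 1
0 1 1
1 1 0

After press 2 at (2,0):
0 1 1
1 1 1
0 0 0

Lights still on: 5

Answer: no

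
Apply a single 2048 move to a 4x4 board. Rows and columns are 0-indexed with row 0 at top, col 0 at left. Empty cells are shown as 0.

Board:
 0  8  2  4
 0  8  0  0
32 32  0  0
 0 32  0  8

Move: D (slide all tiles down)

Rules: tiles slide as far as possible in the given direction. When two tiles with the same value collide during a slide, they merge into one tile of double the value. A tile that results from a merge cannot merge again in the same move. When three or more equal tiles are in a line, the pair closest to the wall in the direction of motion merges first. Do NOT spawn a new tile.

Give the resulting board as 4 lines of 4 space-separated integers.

Slide down:
col 0: [0, 0, 32, 0] -> [0, 0, 0, 32]
col 1: [8, 8, 32, 32] -> [0, 0, 16, 64]
col 2: [2, 0, 0, 0] -> [0, 0, 0, 2]
col 3: [4, 0, 0, 8] -> [0, 0, 4, 8]

Answer:  0  0  0  0
 0  0  0  0
 0 16  0  4
32 64  2  8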